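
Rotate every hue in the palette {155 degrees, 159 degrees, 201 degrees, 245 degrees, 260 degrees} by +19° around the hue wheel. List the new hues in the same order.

155 + 19 = 174°
159 + 19 = 178°
201 + 19 = 220°
245 + 19 = 264°
260 + 19 = 279°

174°, 178°, 220°, 264°, 279°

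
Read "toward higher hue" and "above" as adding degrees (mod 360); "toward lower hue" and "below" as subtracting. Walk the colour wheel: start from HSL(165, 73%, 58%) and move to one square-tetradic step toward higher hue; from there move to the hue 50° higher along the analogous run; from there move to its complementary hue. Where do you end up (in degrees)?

+90° (square ↑): 165 + 90 = 255°
+50° (analog 50° ↑): 255 + 50 = 305°
+180° (complement): 305 + 180 = 485 → 485 − 360 = 125°

125°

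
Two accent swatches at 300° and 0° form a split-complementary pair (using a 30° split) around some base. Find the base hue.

The accents sit 30° either side of the complement, so the complement is their short-arc midpoint on the wheel.
Short-arc midpoint of 300° and 0°: 330°.
Base is 180° from the complement: 330 − 180 = 150°

150°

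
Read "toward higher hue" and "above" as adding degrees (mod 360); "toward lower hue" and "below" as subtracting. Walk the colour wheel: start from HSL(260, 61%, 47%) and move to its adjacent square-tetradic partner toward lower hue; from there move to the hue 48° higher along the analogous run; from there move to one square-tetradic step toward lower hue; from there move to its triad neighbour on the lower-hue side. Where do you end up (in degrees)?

−90° (square ↓): 260 − 90 = 170°
+48° (analog 48° ↑): 170 + 48 = 218°
−90° (square ↓): 218 − 90 = 128°
−120° (triadic ↓): 128 − 120 = 8°

8°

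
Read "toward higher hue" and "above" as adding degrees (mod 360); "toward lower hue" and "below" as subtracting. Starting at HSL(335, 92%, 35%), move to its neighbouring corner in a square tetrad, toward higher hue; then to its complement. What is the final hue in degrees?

+90° (square ↑): 335 + 90 = 425 → 425 − 360 = 65°
+180° (complement): 65 + 180 = 245°

245°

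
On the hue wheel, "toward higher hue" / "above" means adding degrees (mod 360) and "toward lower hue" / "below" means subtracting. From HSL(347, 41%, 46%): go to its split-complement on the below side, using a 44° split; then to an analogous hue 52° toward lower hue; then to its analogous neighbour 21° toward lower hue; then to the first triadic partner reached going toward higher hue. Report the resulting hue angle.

347 + 136 = 483 → 483 − 360 = 123°   (split-comp 44° ↓)
123 − 52 = 71°   (analog 52° ↓)
71 − 21 = 50°   (analog 21° ↓)
50 + 120 = 170°   (triadic ↑)

170°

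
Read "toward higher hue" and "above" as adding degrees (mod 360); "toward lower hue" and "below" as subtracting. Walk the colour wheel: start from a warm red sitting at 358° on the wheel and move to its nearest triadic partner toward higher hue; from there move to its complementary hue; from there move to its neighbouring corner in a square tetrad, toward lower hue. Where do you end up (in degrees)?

358 + 120 = 478 → 478 − 360 = 118°   (triadic ↑)
118 + 180 = 298°   (complement)
298 − 90 = 208°   (square ↓)

208°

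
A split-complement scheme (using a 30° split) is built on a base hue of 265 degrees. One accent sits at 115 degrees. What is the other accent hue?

55°

Split-complementary hues sit 30° either side of the complement.
Complement of the base 265°: 265 + 180 = 445 → 445 − 360 = 85°
The given accent 115° is 30° one side of 85°; the other accent sits 30° the other side: 85 − 30 = 55°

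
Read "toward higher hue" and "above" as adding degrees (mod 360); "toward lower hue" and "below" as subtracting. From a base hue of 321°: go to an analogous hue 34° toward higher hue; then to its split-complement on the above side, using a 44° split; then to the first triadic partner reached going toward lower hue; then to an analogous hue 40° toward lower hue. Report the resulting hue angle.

59°

321 + 34 = 355°   (analog 34° ↑)
355 + 224 = 579 → 579 − 360 = 219°   (split-comp 44° ↑)
219 − 120 = 99°   (triadic ↓)
99 − 40 = 59°   (analog 40° ↓)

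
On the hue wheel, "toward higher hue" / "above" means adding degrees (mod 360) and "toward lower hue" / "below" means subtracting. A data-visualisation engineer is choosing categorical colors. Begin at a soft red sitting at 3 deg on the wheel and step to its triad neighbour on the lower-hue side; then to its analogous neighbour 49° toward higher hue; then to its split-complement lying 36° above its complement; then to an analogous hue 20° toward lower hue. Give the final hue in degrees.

128°

−120° (triadic ↓): 3 − 120 = -117 → -117 + 360 = 243°
+49° (analog 49° ↑): 243 + 49 = 292°
+216° (split-comp 36° ↑): 292 + 216 = 508 → 508 − 360 = 148°
−20° (analog 20° ↓): 148 − 20 = 128°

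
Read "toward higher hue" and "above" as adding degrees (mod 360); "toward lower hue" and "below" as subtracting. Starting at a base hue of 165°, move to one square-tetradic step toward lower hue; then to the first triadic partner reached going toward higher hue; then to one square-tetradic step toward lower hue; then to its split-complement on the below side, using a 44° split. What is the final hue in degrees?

165 − 90 = 75°   (square ↓)
75 + 120 = 195°   (triadic ↑)
195 − 90 = 105°   (square ↓)
105 + 136 = 241°   (split-comp 44° ↓)

241°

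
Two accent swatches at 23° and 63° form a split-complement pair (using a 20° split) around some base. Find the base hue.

223°

The accents sit 20° either side of the complement, so the complement is their short-arc midpoint on the wheel.
Short-arc midpoint of 23° and 63°: 43°.
Base is 180° from the complement: 43 − 180 = -137 → -137 + 360 = 223°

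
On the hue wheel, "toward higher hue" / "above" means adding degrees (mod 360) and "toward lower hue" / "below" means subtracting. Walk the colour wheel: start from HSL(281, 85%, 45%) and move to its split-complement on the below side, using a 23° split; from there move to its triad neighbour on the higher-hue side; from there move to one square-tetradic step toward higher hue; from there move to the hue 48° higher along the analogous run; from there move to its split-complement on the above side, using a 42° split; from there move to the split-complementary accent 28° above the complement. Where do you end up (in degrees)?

46°

split-comp 23° ↓ +157°: 281 + 157 = 438 → 438 − 360 = 78°
triadic ↑ +120°: 78 + 120 = 198°
square ↑ +90°: 198 + 90 = 288°
analog 48° ↑ +48°: 288 + 48 = 336°
split-comp 42° ↑ +222°: 336 + 222 = 558 → 558 − 360 = 198°
split-comp 28° ↑ +208°: 198 + 208 = 406 → 406 − 360 = 46°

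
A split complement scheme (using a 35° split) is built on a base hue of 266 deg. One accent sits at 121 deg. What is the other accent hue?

51°

Split-complementary hues sit 35° either side of the complement.
Complement of the base 266°: 266 + 180 = 446 → 446 − 360 = 86°
The given accent 121° is 35° one side of 86°; the other accent sits 35° the other side: 86 − 35 = 51°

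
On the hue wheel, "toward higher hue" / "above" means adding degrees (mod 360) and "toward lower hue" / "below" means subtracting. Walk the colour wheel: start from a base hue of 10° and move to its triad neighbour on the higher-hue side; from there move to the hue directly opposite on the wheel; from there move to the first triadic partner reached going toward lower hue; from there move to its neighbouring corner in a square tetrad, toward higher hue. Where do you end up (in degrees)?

280°

+120° (triadic ↑): 10 + 120 = 130°
+180° (complement): 130 + 180 = 310°
−120° (triadic ↓): 310 − 120 = 190°
+90° (square ↑): 190 + 90 = 280°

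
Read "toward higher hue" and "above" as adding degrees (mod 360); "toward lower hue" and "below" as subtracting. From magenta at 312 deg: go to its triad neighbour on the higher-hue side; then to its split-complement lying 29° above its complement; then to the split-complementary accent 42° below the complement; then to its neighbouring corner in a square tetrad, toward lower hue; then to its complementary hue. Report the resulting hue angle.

149°

+120° (triadic ↑): 312 + 120 = 432 → 432 − 360 = 72°
+209° (split-comp 29° ↑): 72 + 209 = 281°
+138° (split-comp 42° ↓): 281 + 138 = 419 → 419 − 360 = 59°
−90° (square ↓): 59 − 90 = -31 → -31 + 360 = 329°
+180° (complement): 329 + 180 = 509 → 509 − 360 = 149°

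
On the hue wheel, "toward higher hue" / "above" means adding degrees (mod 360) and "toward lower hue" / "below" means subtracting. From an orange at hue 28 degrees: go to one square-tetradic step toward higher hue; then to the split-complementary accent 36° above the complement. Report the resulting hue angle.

334°

28 + 90 = 118°   (square ↑)
118 + 216 = 334°   (split-comp 36° ↑)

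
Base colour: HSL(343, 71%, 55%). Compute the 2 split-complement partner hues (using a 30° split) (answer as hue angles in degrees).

Split-complementary hues sit 30° either side of the complement.
Complement of 343 degrees: 343 + 180 = 523 → 523 − 360 = 163°
163 − 30 = 133°
163 + 30 = 193°

133° and 193°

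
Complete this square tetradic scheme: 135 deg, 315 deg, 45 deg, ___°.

A square tetradic scheme places four hues every 90°.
The full set through 45° is {45°, 135°, 225°, 315°}.
Given {45°, 135°, 315°}, the missing hue is 225°.

225°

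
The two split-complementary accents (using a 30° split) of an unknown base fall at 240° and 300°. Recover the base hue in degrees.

The accents sit 30° either side of the complement, so the complement is their short-arc midpoint on the wheel.
Short-arc midpoint of 240° and 300°: 270°.
Base is 180° from the complement: 270 − 180 = 90°

90°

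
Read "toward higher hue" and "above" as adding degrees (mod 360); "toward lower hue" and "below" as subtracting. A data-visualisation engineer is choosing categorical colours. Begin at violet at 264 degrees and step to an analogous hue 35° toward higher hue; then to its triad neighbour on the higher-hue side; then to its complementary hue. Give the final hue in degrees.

239°

264 + 35 = 299°   (analog 35° ↑)
299 + 120 = 419 → 419 − 360 = 59°   (triadic ↑)
59 + 180 = 239°   (complement)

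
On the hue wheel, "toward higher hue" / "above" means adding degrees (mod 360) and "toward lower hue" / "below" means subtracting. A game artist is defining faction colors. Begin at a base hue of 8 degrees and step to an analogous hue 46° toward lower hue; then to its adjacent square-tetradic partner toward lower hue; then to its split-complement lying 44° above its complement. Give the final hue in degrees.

96°

−46° (analog 46° ↓): 8 − 46 = -38 → -38 + 360 = 322°
−90° (square ↓): 322 − 90 = 232°
+224° (split-comp 44° ↑): 232 + 224 = 456 → 456 − 360 = 96°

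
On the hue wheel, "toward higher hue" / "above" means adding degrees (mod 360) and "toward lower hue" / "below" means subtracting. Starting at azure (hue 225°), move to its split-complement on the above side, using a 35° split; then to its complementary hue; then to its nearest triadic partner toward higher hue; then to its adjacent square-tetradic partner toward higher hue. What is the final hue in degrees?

225 + 215 = 440 → 440 − 360 = 80°   (split-comp 35° ↑)
80 + 180 = 260°   (complement)
260 + 120 = 380 → 380 − 360 = 20°   (triadic ↑)
20 + 90 = 110°   (square ↑)

110°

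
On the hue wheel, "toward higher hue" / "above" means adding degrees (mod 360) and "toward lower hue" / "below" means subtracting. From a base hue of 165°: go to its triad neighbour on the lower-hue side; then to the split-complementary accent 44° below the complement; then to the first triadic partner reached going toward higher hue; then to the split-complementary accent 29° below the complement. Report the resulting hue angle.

92°

−120° (triadic ↓): 165 − 120 = 45°
+136° (split-comp 44° ↓): 45 + 136 = 181°
+120° (triadic ↑): 181 + 120 = 301°
+151° (split-comp 29° ↓): 301 + 151 = 452 → 452 − 360 = 92°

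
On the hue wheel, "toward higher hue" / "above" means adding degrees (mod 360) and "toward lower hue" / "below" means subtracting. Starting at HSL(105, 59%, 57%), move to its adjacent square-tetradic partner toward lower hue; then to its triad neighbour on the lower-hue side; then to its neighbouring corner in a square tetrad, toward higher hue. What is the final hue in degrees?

345°

square ↓ −90°: 105 − 90 = 15°
triadic ↓ −120°: 15 − 120 = -105 → -105 + 360 = 255°
square ↑ +90°: 255 + 90 = 345°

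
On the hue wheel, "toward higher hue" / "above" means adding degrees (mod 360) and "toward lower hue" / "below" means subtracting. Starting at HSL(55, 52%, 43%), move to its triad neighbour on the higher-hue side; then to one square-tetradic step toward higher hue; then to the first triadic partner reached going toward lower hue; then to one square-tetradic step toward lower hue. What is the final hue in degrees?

triadic ↑ +120°: 55 + 120 = 175°
square ↑ +90°: 175 + 90 = 265°
triadic ↓ −120°: 265 − 120 = 145°
square ↓ −90°: 145 − 90 = 55°

55°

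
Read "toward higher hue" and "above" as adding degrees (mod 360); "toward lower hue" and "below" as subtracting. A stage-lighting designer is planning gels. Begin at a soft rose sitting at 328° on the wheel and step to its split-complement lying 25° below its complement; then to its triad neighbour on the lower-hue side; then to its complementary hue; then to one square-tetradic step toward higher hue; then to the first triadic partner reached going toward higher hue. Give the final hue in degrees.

33°

+155° (split-comp 25° ↓): 328 + 155 = 483 → 483 − 360 = 123°
−120° (triadic ↓): 123 − 120 = 3°
+180° (complement): 3 + 180 = 183°
+90° (square ↑): 183 + 90 = 273°
+120° (triadic ↑): 273 + 120 = 393 → 393 − 360 = 33°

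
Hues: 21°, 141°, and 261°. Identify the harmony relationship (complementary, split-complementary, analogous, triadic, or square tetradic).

triadic

Sort the hues: 21°, 141°, 261°.
Successive gaps around the wheel: 120°, 120°, 120°.
Three hues equally spaced 120° apart form a triad.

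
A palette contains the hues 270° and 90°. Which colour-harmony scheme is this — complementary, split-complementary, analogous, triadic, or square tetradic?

Sort the hues: 90°, 270°.
Successive gaps around the wheel: 180°, 180°.
Two hues 180° apart are complementary.

complementary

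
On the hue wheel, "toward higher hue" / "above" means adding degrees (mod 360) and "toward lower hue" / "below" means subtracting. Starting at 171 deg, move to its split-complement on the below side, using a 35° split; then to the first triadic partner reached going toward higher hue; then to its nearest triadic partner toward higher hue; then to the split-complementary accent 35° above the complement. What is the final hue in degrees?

split-comp 35° ↓ +145°: 171 + 145 = 316°
triadic ↑ +120°: 316 + 120 = 436 → 436 − 360 = 76°
triadic ↑ +120°: 76 + 120 = 196°
split-comp 35° ↑ +215°: 196 + 215 = 411 → 411 − 360 = 51°

51°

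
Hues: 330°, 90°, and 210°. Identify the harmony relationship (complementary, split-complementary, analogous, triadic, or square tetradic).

triadic

Sort the hues: 90°, 210°, 330°.
Successive gaps around the wheel: 120°, 120°, 120°.
Three hues equally spaced 120° apart form a triad.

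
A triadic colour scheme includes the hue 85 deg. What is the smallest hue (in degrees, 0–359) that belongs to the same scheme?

85°

A triad places three hues 120° apart.
The full set through 85° is {85°, 205°, 325°}.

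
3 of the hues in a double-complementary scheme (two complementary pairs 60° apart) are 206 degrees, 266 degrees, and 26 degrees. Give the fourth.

A rectangular tetradic uses two complementary pairs 60° apart: offsets 0°, 60°, 180°, 240°.
Among {26°, 206°, 266°}, 206° and 26° are a 180° pair.
The remaining hue 266° needs its own complement: 266 + 180 = 446 → 446 − 360 = 86°

86°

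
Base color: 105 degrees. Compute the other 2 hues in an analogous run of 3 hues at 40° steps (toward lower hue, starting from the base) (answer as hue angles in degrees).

65° and 25°

105 − 40 = 65°
105 − 80 = 25°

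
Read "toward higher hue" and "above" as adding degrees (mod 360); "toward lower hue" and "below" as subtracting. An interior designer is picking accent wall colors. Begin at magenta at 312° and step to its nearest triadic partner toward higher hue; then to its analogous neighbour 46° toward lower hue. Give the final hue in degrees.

26°

triadic ↑ +120°: 312 + 120 = 432 → 432 − 360 = 72°
analog 46° ↓ −46°: 72 − 46 = 26°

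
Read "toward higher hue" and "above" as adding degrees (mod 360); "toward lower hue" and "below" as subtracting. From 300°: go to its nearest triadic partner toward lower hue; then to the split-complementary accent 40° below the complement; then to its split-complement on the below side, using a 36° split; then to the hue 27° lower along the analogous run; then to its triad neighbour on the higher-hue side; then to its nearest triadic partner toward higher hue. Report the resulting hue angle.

317°

triadic ↓ −120°: 300 − 120 = 180°
split-comp 40° ↓ +140°: 180 + 140 = 320°
split-comp 36° ↓ +144°: 320 + 144 = 464 → 464 − 360 = 104°
analog 27° ↓ −27°: 104 − 27 = 77°
triadic ↑ +120°: 77 + 120 = 197°
triadic ↑ +120°: 197 + 120 = 317°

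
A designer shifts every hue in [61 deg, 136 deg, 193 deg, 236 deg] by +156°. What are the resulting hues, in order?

217°, 292°, 349°, 32°

61 + 156 = 217°
136 + 156 = 292°
193 + 156 = 349°
236 + 156 = 392 → 392 − 360 = 32°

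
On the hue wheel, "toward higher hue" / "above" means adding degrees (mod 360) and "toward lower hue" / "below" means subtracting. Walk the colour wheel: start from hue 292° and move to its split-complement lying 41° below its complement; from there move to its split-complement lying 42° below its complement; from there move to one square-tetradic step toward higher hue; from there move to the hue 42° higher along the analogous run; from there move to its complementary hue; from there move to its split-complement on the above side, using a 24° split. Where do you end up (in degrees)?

5°

+139° (split-comp 41° ↓): 292 + 139 = 431 → 431 − 360 = 71°
+138° (split-comp 42° ↓): 71 + 138 = 209°
+90° (square ↑): 209 + 90 = 299°
+42° (analog 42° ↑): 299 + 42 = 341°
+180° (complement): 341 + 180 = 521 → 521 − 360 = 161°
+204° (split-comp 24° ↑): 161 + 204 = 365 → 365 − 360 = 5°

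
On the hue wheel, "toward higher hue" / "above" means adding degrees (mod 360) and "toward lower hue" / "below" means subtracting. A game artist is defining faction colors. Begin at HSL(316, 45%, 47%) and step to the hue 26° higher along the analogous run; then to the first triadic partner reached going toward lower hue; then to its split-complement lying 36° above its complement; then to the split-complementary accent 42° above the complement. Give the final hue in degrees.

+26° (analog 26° ↑): 316 + 26 = 342°
−120° (triadic ↓): 342 − 120 = 222°
+216° (split-comp 36° ↑): 222 + 216 = 438 → 438 − 360 = 78°
+222° (split-comp 42° ↑): 78 + 222 = 300°

300°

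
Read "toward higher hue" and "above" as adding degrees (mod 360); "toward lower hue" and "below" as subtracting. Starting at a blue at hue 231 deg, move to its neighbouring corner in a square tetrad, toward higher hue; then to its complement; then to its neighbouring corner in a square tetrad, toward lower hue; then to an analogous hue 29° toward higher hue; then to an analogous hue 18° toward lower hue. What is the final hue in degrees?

62°

+90° (square ↑): 231 + 90 = 321°
+180° (complement): 321 + 180 = 501 → 501 − 360 = 141°
−90° (square ↓): 141 − 90 = 51°
+29° (analog 29° ↑): 51 + 29 = 80°
−18° (analog 18° ↓): 80 − 18 = 62°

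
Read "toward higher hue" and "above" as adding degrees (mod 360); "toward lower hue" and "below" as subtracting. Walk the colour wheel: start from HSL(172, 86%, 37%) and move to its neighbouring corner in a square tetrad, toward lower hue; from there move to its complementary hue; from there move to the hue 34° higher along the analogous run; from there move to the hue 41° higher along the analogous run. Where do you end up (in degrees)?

337°

172 − 90 = 82°   (square ↓)
82 + 180 = 262°   (complement)
262 + 34 = 296°   (analog 34° ↑)
296 + 41 = 337°   (analog 41° ↑)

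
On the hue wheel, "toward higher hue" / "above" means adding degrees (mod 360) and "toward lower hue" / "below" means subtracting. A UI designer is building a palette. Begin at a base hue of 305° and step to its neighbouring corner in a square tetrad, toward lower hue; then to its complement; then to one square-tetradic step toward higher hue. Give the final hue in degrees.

125°

305 − 90 = 215°   (square ↓)
215 + 180 = 395 → 395 − 360 = 35°   (complement)
35 + 90 = 125°   (square ↑)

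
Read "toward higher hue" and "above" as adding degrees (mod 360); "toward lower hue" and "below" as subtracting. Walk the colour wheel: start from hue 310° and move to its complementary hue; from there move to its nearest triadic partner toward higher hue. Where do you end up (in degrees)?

310 + 180 = 490 → 490 − 360 = 130°   (complement)
130 + 120 = 250°   (triadic ↑)

250°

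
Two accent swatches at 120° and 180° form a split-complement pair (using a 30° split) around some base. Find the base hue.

330°

The accents sit 30° either side of the complement, so the complement is their short-arc midpoint on the wheel.
Short-arc midpoint of 120° and 180°: 150°.
Base is 180° from the complement: 150 − 180 = -30 → -30 + 360 = 330°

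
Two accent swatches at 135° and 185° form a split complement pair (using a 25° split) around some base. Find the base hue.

340°

The accents sit 25° either side of the complement, so the complement is their short-arc midpoint on the wheel.
Short-arc midpoint of 135° and 185°: 160°.
Base is 180° from the complement: 160 − 180 = -20 → -20 + 360 = 340°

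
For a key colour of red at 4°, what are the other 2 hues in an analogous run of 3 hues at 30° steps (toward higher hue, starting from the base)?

34° and 64°

Analogous hues sit every 30° along the wheel.
4 + 30 = 34°
4 + 60 = 64°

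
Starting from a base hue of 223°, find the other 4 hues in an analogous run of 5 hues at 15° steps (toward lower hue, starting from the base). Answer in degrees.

Analogous hues sit every 15° along the wheel.
223 − 15 = 208°
223 − 30 = 193°
223 − 45 = 178°
223 − 60 = 163°

208°, 193°, 178°, 163°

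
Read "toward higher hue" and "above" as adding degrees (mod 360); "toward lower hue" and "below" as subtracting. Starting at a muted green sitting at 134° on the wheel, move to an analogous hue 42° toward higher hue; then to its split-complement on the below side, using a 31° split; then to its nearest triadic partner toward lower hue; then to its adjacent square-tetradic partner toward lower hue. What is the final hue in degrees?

+42° (analog 42° ↑): 134 + 42 = 176°
+149° (split-comp 31° ↓): 176 + 149 = 325°
−120° (triadic ↓): 325 − 120 = 205°
−90° (square ↓): 205 − 90 = 115°

115°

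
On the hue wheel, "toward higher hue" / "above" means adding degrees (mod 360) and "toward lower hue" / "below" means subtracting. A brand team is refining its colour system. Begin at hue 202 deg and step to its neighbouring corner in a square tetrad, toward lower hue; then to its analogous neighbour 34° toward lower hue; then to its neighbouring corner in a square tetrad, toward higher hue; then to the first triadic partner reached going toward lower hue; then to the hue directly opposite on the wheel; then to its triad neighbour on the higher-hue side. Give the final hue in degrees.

square ↓ −90°: 202 − 90 = 112°
analog 34° ↓ −34°: 112 − 34 = 78°
square ↑ +90°: 78 + 90 = 168°
triadic ↓ −120°: 168 − 120 = 48°
complement +180°: 48 + 180 = 228°
triadic ↑ +120°: 228 + 120 = 348°

348°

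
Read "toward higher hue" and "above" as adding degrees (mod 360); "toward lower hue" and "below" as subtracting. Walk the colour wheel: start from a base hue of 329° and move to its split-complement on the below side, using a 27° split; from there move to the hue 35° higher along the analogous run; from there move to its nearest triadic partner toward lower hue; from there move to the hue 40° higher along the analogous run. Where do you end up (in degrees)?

77°

329 + 153 = 482 → 482 − 360 = 122°   (split-comp 27° ↓)
122 + 35 = 157°   (analog 35° ↑)
157 − 120 = 37°   (triadic ↓)
37 + 40 = 77°   (analog 40° ↑)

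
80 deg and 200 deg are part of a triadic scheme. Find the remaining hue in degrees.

A triad places three hues 120° apart.
The full set through 80° is {80°, 200°, 320°}.
Given {80°, 200°}, the missing hue is 320°.

320°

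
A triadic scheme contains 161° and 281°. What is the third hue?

41°

A triad spaces three hues 120° apart.
The full set is {41°, 161°, 281°}.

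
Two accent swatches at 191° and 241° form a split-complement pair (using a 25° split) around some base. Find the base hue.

The accents sit 25° either side of the complement, so the complement is their short-arc midpoint on the wheel.
Short-arc midpoint of 191° and 241°: 216°.
Base is 180° from the complement: 216 − 180 = 36°

36°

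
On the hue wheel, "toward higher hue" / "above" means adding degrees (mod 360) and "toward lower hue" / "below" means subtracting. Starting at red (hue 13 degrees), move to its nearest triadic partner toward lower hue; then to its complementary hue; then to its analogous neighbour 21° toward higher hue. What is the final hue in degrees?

triadic ↓ −120°: 13 − 120 = -107 → -107 + 360 = 253°
complement +180°: 253 + 180 = 433 → 433 − 360 = 73°
analog 21° ↑ +21°: 73 + 21 = 94°

94°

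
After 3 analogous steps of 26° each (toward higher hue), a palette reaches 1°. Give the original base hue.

3 steps of 26° (toward higher hue) give a net shift of +78°.
Start = end − shift: 1 − 78 = -77 → -77 + 360 = 283°

283°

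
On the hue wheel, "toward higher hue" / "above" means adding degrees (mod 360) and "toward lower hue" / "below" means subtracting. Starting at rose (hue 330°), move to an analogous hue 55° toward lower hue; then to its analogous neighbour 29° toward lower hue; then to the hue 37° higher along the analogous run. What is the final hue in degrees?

analog 55° ↓ −55°: 330 − 55 = 275°
analog 29° ↓ −29°: 275 − 29 = 246°
analog 37° ↑ +37°: 246 + 37 = 283°

283°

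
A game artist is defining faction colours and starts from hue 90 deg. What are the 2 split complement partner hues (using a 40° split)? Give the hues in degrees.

Split-complementary hues sit 40° either side of the complement.
Complement of 90 deg: 90 + 180 = 270°
270 − 40 = 230°
270 + 40 = 310°

230° and 310°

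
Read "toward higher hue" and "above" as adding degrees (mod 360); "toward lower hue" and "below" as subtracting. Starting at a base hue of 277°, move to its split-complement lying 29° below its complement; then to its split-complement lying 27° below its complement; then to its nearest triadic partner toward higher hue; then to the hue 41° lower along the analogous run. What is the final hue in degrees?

300°

+151° (split-comp 29° ↓): 277 + 151 = 428 → 428 − 360 = 68°
+153° (split-comp 27° ↓): 68 + 153 = 221°
+120° (triadic ↑): 221 + 120 = 341°
−41° (analog 41° ↓): 341 − 41 = 300°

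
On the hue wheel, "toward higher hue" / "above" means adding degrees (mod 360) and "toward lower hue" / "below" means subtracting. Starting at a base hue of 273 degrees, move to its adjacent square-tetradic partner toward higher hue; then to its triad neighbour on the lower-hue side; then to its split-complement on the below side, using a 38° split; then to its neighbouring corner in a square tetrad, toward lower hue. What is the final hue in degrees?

295°

+90° (square ↑): 273 + 90 = 363 → 363 − 360 = 3°
−120° (triadic ↓): 3 − 120 = -117 → -117 + 360 = 243°
+142° (split-comp 38° ↓): 243 + 142 = 385 → 385 − 360 = 25°
−90° (square ↓): 25 − 90 = -65 → -65 + 360 = 295°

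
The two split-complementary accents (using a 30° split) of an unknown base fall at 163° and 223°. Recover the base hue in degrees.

13°

The accents sit 30° either side of the complement, so the complement is their short-arc midpoint on the wheel.
Short-arc midpoint of 163° and 223°: 193°.
Base is 180° from the complement: 193 − 180 = 13°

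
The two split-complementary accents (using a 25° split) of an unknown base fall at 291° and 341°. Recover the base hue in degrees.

136°

The accents sit 25° either side of the complement, so the complement is their short-arc midpoint on the wheel.
Short-arc midpoint of 291° and 341°: 316°.
Base is 180° from the complement: 316 − 180 = 136°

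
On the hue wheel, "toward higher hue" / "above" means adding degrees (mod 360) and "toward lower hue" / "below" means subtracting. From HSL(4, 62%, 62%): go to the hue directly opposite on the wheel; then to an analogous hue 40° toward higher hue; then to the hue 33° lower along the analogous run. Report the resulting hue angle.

191°

complement +180°: 4 + 180 = 184°
analog 40° ↑ +40°: 184 + 40 = 224°
analog 33° ↓ −33°: 224 − 33 = 191°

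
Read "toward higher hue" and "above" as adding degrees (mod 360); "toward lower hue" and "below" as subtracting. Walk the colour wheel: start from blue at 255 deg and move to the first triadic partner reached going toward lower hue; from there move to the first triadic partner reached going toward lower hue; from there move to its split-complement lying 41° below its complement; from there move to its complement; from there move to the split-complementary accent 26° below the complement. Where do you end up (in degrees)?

128°

255 − 120 = 135°   (triadic ↓)
135 − 120 = 15°   (triadic ↓)
15 + 139 = 154°   (split-comp 41° ↓)
154 + 180 = 334°   (complement)
334 + 154 = 488 → 488 − 360 = 128°   (split-comp 26° ↓)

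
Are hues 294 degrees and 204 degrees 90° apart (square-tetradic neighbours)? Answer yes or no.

Angular distance: |294 − 204| = 90 = 90°.
90° apart (square-tetradic neighbours) requires 90°.

yes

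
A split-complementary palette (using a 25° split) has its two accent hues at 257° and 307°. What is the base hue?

102°

The accents sit 25° either side of the complement, so the complement is their short-arc midpoint on the wheel.
Short-arc midpoint of 257° and 307°: 282°.
Base is 180° from the complement: 282 − 180 = 102°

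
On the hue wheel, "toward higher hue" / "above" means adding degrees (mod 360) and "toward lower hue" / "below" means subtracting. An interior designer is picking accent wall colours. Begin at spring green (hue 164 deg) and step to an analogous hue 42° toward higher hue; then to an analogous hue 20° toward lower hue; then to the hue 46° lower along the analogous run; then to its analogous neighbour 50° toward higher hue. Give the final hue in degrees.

+42° (analog 42° ↑): 164 + 42 = 206°
−20° (analog 20° ↓): 206 − 20 = 186°
−46° (analog 46° ↓): 186 − 46 = 140°
+50° (analog 50° ↑): 140 + 50 = 190°

190°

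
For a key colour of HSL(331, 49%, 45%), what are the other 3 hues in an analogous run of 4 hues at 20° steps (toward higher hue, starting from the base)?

351°, 11° and 31°

331 + 20 = 351°
331 + 40 = 371 → 371 − 360 = 11°
331 + 60 = 391 → 391 − 360 = 31°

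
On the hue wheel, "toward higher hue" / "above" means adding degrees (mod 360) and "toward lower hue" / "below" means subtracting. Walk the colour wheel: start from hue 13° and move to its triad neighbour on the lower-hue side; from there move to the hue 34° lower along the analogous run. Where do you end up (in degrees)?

219°

triadic ↓ −120°: 13 − 120 = -107 → -107 + 360 = 253°
analog 34° ↓ −34°: 253 − 34 = 219°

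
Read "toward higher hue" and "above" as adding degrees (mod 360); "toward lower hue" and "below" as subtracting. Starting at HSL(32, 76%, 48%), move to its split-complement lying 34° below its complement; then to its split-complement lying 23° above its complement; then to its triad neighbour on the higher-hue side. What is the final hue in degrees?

141°

32 + 146 = 178°   (split-comp 34° ↓)
178 + 203 = 381 → 381 − 360 = 21°   (split-comp 23° ↑)
21 + 120 = 141°   (triadic ↑)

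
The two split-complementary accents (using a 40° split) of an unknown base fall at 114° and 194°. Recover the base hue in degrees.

The accents sit 40° either side of the complement, so the complement is their short-arc midpoint on the wheel.
Short-arc midpoint of 114° and 194°: 154°.
Base is 180° from the complement: 154 − 180 = -26 → -26 + 360 = 334°

334°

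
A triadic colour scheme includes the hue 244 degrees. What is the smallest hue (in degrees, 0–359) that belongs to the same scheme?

A triad places three hues 120° apart.
The full set through 244° is {4°, 124°, 244°}.

4°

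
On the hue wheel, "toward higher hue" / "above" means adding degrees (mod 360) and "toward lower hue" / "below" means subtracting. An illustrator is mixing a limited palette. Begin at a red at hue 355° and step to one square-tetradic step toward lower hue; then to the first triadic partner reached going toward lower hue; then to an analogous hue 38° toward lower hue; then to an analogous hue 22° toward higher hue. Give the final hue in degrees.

129°

355 − 90 = 265°   (square ↓)
265 − 120 = 145°   (triadic ↓)
145 − 38 = 107°   (analog 38° ↓)
107 + 22 = 129°   (analog 22° ↑)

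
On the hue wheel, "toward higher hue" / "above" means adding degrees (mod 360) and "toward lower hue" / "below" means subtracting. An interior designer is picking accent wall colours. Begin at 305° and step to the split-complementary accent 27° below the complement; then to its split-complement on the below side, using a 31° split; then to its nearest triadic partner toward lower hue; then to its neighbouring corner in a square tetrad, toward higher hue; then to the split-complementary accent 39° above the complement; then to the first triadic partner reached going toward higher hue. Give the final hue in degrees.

196°

305 + 153 = 458 → 458 − 360 = 98°   (split-comp 27° ↓)
98 + 149 = 247°   (split-comp 31° ↓)
247 − 120 = 127°   (triadic ↓)
127 + 90 = 217°   (square ↑)
217 + 219 = 436 → 436 − 360 = 76°   (split-comp 39° ↑)
76 + 120 = 196°   (triadic ↑)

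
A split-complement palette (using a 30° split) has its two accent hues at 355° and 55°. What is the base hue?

205°

The accents sit 30° either side of the complement, so the complement is their short-arc midpoint on the wheel.
Short-arc midpoint of 355° and 55°: 25°.
Base is 180° from the complement: 25 − 180 = -155 → -155 + 360 = 205°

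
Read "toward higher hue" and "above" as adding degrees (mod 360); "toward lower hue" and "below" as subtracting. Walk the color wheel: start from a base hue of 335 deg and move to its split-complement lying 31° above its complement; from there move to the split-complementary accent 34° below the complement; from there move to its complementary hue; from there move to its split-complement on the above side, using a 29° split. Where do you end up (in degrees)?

split-comp 31° ↑ +211°: 335 + 211 = 546 → 546 − 360 = 186°
split-comp 34° ↓ +146°: 186 + 146 = 332°
complement +180°: 332 + 180 = 512 → 512 − 360 = 152°
split-comp 29° ↑ +209°: 152 + 209 = 361 → 361 − 360 = 1°

1°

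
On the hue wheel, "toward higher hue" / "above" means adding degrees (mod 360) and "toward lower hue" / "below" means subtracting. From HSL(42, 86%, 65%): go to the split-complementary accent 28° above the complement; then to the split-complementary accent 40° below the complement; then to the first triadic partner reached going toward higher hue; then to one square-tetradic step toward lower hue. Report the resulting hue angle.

+208° (split-comp 28° ↑): 42 + 208 = 250°
+140° (split-comp 40° ↓): 250 + 140 = 390 → 390 − 360 = 30°
+120° (triadic ↑): 30 + 120 = 150°
−90° (square ↓): 150 − 90 = 60°

60°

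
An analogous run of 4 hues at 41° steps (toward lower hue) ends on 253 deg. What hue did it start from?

16°

3 steps of 41° (toward lower hue) give a net shift of −123°.
Start = end − shift: 253 + 123 = 376 → 376 − 360 = 16°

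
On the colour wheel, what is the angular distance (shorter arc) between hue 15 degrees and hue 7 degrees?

|15 − 7| = 8.
8 ≤ 180, so the shorter arc is 8°.

8°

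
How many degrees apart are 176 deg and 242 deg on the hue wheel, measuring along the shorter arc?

|176 − 242| = 66.
66 ≤ 180, so the shorter arc is 66°.

66°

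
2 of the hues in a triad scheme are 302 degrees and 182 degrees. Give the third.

62°

A triad places three hues 120° apart.
The full set through 182° is {62°, 182°, 302°}.
Given {182°, 302°}, the missing hue is 62°.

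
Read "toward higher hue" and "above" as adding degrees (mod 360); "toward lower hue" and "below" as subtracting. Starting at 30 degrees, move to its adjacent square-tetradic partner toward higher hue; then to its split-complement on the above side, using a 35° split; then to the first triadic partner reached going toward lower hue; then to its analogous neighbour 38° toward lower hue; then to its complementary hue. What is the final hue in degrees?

357°

30 + 90 = 120°   (square ↑)
120 + 215 = 335°   (split-comp 35° ↑)
335 − 120 = 215°   (triadic ↓)
215 − 38 = 177°   (analog 38° ↓)
177 + 180 = 357°   (complement)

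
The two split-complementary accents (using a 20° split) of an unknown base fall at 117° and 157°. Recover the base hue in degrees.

317°

The accents sit 20° either side of the complement, so the complement is their short-arc midpoint on the wheel.
Short-arc midpoint of 117° and 157°: 137°.
Base is 180° from the complement: 137 − 180 = -43 → -43 + 360 = 317°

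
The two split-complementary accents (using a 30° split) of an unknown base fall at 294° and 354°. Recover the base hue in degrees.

144°

The accents sit 30° either side of the complement, so the complement is their short-arc midpoint on the wheel.
Short-arc midpoint of 294° and 354°: 324°.
Base is 180° from the complement: 324 − 180 = 144°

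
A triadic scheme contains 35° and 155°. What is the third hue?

275°

A triad spaces three hues 120° apart.
The full set is {35°, 155°, 275°}.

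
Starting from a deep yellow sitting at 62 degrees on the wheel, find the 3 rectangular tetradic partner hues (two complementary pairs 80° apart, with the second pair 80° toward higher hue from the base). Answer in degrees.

62 + 80 = 142°
62 + 180 = 242°
62 + 260 = 322°

142°, 242°, 322°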